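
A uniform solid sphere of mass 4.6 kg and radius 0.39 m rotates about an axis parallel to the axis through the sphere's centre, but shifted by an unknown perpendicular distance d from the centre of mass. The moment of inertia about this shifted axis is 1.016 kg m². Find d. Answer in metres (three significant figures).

About the centre-of-mass axis, I_cm = (2/5)MR² = (2/5)(4.6)(0.39)² = 0.27986 kg m².
Parallel axis theorem: I = I_cm + Md², so Md² = 1.016 − 0.27986 = 0.73614 kg m².
d = √(0.73614 / 4.6) = 0.40004 m.

0.400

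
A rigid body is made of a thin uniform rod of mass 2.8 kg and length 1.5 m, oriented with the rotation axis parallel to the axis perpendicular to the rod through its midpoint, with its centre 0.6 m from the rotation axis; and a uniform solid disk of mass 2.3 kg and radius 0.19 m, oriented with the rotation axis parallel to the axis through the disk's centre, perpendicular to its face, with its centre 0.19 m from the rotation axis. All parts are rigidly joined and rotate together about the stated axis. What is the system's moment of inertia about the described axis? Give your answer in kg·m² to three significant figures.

1.66

Thin rod: I_cm = (1/12)ML² = (1/12)(2.8)(1.5)² = 0.525 kg·m²; centre at d = 0.6 m, so the parallel axis theorem gives I = 0.525 + (2.8)(0.6)² = 1.533 kg·m².
Solid disk: I_cm = (1/2)MR² = (1/2)(2.3)(0.19)² = 0.041515 kg·m²; centre at d = 0.19 m, so the parallel axis theorem gives I = 0.041515 + (2.3)(0.19)² = 0.12454 kg·m².
Total I = 1.533 + 0.12454 = 1.6575 kg·m².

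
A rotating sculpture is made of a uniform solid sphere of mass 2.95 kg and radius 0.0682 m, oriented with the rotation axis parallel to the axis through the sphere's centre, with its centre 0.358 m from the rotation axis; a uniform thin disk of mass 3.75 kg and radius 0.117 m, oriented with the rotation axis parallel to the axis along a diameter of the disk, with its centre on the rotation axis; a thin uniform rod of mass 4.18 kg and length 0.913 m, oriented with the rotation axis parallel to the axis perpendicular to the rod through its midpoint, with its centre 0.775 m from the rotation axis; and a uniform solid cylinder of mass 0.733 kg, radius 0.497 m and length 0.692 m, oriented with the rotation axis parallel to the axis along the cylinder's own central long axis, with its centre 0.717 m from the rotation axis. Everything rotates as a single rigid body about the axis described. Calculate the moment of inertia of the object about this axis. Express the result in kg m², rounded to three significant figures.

Solid sphere: I_cm = (2/5)MR² = (2/5)(2.95)(0.0682)² = 0.0054885 kg m²; centre at d = 0.358 m, so the parallel axis theorem gives I = 0.0054885 + (2.95)(0.358)² = 0.38357 kg m².
Thin disk: I_cm = (1/4)MR² = (1/4)(3.75)(0.117)² = 0.012833 kg m²; axis through the centre, so I = 0.012833 kg m².
Thin rod: I_cm = (1/12)ML² = (1/12)(4.18)(0.913)² = 0.29036 kg m²; centre at d = 0.775 m, so the parallel axis theorem gives I = 0.29036 + (4.18)(0.775)² = 2.801 kg m².
Solid cylinder: I_cm = (1/2)MR² = (1/2)(0.733)(0.497)² = 0.090529 kg m²; centre at d = 0.717 m, so the parallel axis theorem gives I = 0.090529 + (0.733)(0.717)² = 0.46736 kg m².
Total I = 0.38357 + 0.012833 + 2.801 + 0.46736 = 3.6647 kg m².

3.66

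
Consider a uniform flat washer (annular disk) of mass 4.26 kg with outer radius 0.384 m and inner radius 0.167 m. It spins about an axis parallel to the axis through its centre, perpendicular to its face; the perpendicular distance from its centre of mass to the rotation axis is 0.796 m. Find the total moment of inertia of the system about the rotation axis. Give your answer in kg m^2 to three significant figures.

3.07

I_cm = (1/2)M(R²+r²) = (1/2)(4.26)[(0.384)² + (0.167)²] = 0.37348 kg m^2; centre at d = 0.796 m, so the parallel axis theorem gives I = 0.37348 + (4.26)(0.796)² = 3.0727 kg m^2.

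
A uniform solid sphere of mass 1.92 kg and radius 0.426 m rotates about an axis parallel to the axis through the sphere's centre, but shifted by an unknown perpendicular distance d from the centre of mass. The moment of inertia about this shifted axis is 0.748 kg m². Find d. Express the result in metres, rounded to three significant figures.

About the centre-of-mass axis, I_cm = (2/5)MR² = (2/5)(1.92)(0.426)² = 0.13937 kg m².
Parallel axis theorem: I = I_cm + Md², so Md² = 0.748 − 0.13937 = 0.60863 kg m².
d = √(0.60863 / 1.92) = 0.56302 m.

0.563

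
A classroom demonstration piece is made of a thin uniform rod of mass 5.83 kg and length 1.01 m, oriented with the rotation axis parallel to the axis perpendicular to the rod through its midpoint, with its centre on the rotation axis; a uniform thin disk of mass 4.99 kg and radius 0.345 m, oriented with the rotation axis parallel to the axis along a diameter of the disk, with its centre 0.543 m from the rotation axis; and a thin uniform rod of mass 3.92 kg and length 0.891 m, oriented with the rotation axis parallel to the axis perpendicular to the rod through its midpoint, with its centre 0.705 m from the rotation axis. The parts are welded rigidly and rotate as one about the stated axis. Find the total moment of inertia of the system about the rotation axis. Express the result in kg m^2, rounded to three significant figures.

Thin rod: I_cm = (1/12)ML² = (1/12)(5.83)(1.01)² = 0.4956 kg m^2; axis through the centre, so I = 0.4956 kg m^2.
Thin disk: I_cm = (1/4)MR² = (1/4)(4.99)(0.345)² = 0.14848 kg m^2; centre at d = 0.543 m, so I = I_cm + Md² gives I = 0.14848 + (4.99)(0.543)² = 1.6198 kg m^2.
Thin rod: I_cm = (1/12)ML² = (1/12)(3.92)(0.891)² = 0.25933 kg m^2; centre at d = 0.705 m, so I = I_cm + Md² gives I = 0.25933 + (3.92)(0.705)² = 2.2077 kg m^2.
Total I = 0.4956 + 1.6198 + 2.2077 = 4.3231 kg m^2.

4.32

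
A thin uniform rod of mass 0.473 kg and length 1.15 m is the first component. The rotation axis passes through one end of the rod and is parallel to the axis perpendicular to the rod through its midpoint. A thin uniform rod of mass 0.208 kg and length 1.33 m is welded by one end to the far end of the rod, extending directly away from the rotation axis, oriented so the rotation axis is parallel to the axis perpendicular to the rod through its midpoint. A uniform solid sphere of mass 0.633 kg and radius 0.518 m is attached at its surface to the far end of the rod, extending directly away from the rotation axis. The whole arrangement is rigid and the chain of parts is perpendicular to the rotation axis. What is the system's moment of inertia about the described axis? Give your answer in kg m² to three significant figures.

6.68

Thin rod: I_cm = (1/12)ML² = (1/12)(0.473)(1.15)² = 0.052129 kg m²; centre at d = 0.575 m, so I = I_cm + Md² gives I = 0.052129 + (0.473)(0.575)² = 0.20851 kg m².
Thin rod: I_cm = (1/12)ML² = (1/12)(0.208)(1.33)² = 0.030661 kg m²; centre at d = 0.575 + 0.575 + 0.665 = 1.815 m, so I = I_cm + Md² gives I = 0.030661 + (0.208)(1.815)² = 0.71586 kg m².
Solid sphere: I_cm = (2/5)MR² = (2/5)(0.633)(0.518)² = 0.06794 kg m²; centre at d = 0.575 + 0.575 + 0.665 + 0.665 + 0.518 = 2.998 m, so I = I_cm + Md² gives I = 0.06794 + (0.633)(2.998)² = 5.7573 kg m².
Total I = 0.20851 + 0.71586 + 5.7573 = 6.6817 kg m².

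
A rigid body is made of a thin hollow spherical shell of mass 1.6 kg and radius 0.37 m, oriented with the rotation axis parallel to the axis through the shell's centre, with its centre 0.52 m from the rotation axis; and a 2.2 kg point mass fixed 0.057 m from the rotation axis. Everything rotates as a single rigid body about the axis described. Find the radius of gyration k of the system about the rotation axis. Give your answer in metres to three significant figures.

0.393

Spherical shell: I_cm = (2/3)MR² = (2/3)(1.6)(0.37)² = 0.14603 kg m^2; centre at d = 0.52 m, so I = I_cm + Md² gives I = 0.14603 + (1.6)(0.52)² = 0.57867 kg m^2.
Point mass: I_cm = 0; centre at d = 0.057 m, so I = I_cm + Md² gives I = 0 + (2.2)(0.057)² = 0.0071478 kg m^2.
Total I = 0.58581 kg m^2; total mass M = 3.8 kg.
k = √(I/M) = √(0.58581/3.8) = 0.39263 m.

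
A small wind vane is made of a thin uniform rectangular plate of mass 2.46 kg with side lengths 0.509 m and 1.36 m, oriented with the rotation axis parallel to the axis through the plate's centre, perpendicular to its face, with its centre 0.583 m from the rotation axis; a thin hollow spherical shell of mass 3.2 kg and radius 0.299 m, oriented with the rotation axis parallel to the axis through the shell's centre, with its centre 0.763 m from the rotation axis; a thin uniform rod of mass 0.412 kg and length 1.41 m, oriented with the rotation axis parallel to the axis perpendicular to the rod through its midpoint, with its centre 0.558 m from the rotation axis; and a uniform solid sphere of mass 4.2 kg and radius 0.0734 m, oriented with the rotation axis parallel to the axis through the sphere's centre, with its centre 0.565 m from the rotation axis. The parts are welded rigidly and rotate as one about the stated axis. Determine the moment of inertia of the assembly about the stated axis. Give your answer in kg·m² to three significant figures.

4.87

Rectangular plate: I_cm = (1/12)M(a²+b²) = (1/12)(2.46)[(0.509)² + (1.36)²] = 0.43228 kg·m²; centre at d = 0.583 m, so the parallel axis theorem gives I = 0.43228 + (2.46)(0.583)² = 1.2684 kg·m².
Spherical shell: I_cm = (2/3)MR² = (2/3)(3.2)(0.299)² = 0.19072 kg·m²; centre at d = 0.763 m, so the parallel axis theorem gives I = 0.19072 + (3.2)(0.763)² = 2.0537 kg·m².
Thin rod: I_cm = (1/12)ML² = (1/12)(0.412)(1.41)² = 0.068258 kg·m²; centre at d = 0.558 m, so the parallel axis theorem gives I = 0.068258 + (0.412)(0.558)² = 0.19654 kg·m².
Solid sphere: I_cm = (2/5)MR² = (2/5)(4.2)(0.0734)² = 0.0090511 kg·m²; centre at d = 0.565 m, so the parallel axis theorem gives I = 0.0090511 + (4.2)(0.565)² = 1.3498 kg·m².
Total I = 1.2684 + 2.0537 + 0.19654 + 1.3498 = 4.8684 kg·m².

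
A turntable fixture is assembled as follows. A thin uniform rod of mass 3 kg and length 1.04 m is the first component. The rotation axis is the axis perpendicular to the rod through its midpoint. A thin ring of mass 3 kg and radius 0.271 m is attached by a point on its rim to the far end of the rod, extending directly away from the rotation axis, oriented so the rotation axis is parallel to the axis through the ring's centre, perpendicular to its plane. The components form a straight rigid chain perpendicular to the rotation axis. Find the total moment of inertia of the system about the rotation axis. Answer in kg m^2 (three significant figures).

Thin rod: I_cm = (1/12)ML² = (1/12)(3)(1.04)² = 0.2704 kg m^2; axis through the centre, so I = 0.2704 kg m^2.
Thin ring: I_cm = MR² = (3)(0.271)² = 0.22032 kg m^2; centre at d = 0.52 + 0.271 = 0.791 m, so I = I_cm + Md² gives I = 0.22032 + (3)(0.791)² = 2.0974 kg m^2.
Total I = 0.2704 + 2.0974 = 2.3678 kg m^2.

2.37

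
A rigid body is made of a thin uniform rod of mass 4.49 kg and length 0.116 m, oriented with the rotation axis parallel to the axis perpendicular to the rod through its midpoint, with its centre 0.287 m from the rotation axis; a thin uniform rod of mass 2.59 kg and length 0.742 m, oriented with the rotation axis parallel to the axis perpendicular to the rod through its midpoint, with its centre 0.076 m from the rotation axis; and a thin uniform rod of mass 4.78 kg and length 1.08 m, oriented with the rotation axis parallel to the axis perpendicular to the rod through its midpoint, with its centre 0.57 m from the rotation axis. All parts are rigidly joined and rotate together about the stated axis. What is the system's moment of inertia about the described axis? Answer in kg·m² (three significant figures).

2.53

Thin rod: I_cm = (1/12)ML² = (1/12)(4.49)(0.116)² = 0.0050348 kg·m²; centre at d = 0.287 m, so I = I_cm + Md² gives I = 0.0050348 + (4.49)(0.287)² = 0.37487 kg·m².
Thin rod: I_cm = (1/12)ML² = (1/12)(2.59)(0.742)² = 0.11883 kg·m²; centre at d = 0.076 m, so I = I_cm + Md² gives I = 0.11883 + (2.59)(0.076)² = 0.13379 kg·m².
Thin rod: I_cm = (1/12)ML² = (1/12)(4.78)(1.08)² = 0.46462 kg·m²; centre at d = 0.57 m, so I = I_cm + Md² gives I = 0.46462 + (4.78)(0.57)² = 2.0176 kg·m².
Total I = 0.37487 + 0.13379 + 2.0176 = 2.5263 kg·m².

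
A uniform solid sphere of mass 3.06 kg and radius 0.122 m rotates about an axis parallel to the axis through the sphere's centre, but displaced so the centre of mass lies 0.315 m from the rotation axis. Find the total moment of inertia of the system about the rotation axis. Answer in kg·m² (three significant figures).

I_cm = (2/5)MR² = (2/5)(3.06)(0.122)² = 0.018218 kg·m²; centre at d = 0.315 m, so I = I_cm + Md² gives I = 0.018218 + (3.06)(0.315)² = 0.32185 kg·m².

0.322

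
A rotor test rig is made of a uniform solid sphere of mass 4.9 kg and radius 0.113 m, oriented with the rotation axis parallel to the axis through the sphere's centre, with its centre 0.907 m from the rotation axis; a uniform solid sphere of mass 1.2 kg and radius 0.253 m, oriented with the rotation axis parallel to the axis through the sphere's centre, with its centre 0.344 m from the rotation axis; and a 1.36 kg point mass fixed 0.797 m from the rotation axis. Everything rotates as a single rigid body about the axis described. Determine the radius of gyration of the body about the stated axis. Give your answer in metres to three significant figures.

0.826

Solid sphere: I_cm = (2/5)MR² = (2/5)(4.9)(0.113)² = 0.025027 kg m²; centre at d = 0.907 m, so I = I_cm + Md² gives I = 0.025027 + (4.9)(0.907)² = 4.056 kg m².
Solid sphere: I_cm = (2/5)MR² = (2/5)(1.2)(0.253)² = 0.030724 kg m²; centre at d = 0.344 m, so I = I_cm + Md² gives I = 0.030724 + (1.2)(0.344)² = 0.17273 kg m².
Point mass: I_cm = 0; centre at d = 0.797 m, so I = I_cm + Md² gives I = 0 + (1.36)(0.797)² = 0.86388 kg m².
Total I = 5.0926 kg m²; total mass M = 7.46 kg.
k = √(I/M) = √(5.0926/7.46) = 0.82623 m.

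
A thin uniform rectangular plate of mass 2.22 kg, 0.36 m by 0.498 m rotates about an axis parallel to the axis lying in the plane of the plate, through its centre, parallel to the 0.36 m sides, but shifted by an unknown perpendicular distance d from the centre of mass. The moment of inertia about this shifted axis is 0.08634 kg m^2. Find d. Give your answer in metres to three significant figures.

0.135

About the centre-of-mass axis, I_cm = (1/12)Mb² = (1/12)(2.22)(0.498)² = 0.045881 kg m^2.
Parallel axis theorem: I = I_cm + Md², so Md² = 0.08634 − 0.045881 = 0.040459 kg m^2.
d = √(0.040459 / 2.22) = 0.135 m.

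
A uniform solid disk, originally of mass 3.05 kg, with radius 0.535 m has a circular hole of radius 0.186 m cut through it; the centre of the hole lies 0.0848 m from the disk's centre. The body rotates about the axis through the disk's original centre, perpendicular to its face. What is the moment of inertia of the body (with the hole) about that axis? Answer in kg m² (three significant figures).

Unpierced body about its centre: I₀ = (1/2)MR² = (1/2)(3.05)(0.535)² = 0.43649 kg m².
The removed disk has mass m = M·(r/R)² = (3.05)(0.186/0.535)² = 0.36865 kg (same uniform areal density).
Its moment of inertia about the rotation axis (parallel-axis theorem): I_hole = (1/2)mr² + md² = (1/2)(0.36865)(0.186)² + (0.36865)(0.0848)² = 0.009028 kg m².
Treating the hole as negative mass, I = I₀ − I_hole = 0.43649 − 0.009028 = 0.42747 kg m².

0.427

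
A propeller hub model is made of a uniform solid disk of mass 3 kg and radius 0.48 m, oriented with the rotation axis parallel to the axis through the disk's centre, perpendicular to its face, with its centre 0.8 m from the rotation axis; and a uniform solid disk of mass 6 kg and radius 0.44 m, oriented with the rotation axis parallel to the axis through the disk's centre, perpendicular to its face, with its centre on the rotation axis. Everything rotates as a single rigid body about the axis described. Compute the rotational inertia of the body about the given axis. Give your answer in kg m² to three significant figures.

Solid disk: I_cm = (1/2)MR² = (1/2)(3)(0.48)² = 0.3456 kg m²; centre at d = 0.8 m, so I = I_cm + Md² gives I = 0.3456 + (3)(0.8)² = 2.2656 kg m².
Solid disk: I_cm = (1/2)MR² = (1/2)(6)(0.44)² = 0.5808 kg m²; axis through the centre, so I = 0.5808 kg m².
Total I = 2.2656 + 0.5808 = 2.8464 kg m².

2.85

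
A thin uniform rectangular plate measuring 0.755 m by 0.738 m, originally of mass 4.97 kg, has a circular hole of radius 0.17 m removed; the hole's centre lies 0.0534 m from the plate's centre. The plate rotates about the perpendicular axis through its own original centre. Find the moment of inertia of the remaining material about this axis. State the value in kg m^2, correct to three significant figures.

0.448

Unpierced body about its centre: I₀ = (1/12)M(a²+b²) = (1/12)(4.97)[(0.755)² + (0.738)²] = 0.46166 kg m^2.
The removed disk has mass m = M·πr²/(ab) = (4.97)·π(0.17)²/(0.755·0.738) = 0.80984 kg (same uniform areal density).
Its moment of inertia about the rotation axis (parallel-axis theorem): I_hole = (1/2)mr² + md² = (1/2)(0.80984)(0.17)² + (0.80984)(0.0534)² = 0.014012 kg m^2.
Treating the hole as negative mass, I = I₀ − I_hole = 0.46166 − 0.014012 = 0.44765 kg m^2.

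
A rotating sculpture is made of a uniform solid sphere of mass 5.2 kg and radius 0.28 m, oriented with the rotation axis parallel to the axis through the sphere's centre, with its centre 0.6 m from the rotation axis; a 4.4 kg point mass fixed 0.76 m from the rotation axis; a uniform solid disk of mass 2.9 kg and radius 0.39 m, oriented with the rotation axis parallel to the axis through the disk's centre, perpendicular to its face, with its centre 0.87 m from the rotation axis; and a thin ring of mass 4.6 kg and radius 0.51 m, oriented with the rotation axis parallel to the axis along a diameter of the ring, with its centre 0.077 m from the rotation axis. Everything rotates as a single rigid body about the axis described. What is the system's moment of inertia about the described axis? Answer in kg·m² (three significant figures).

Solid sphere: I_cm = (2/5)MR² = (2/5)(5.2)(0.28)² = 0.16307 kg·m²; centre at d = 0.6 m, so I = I_cm + Md² gives I = 0.16307 + (5.2)(0.6)² = 2.0351 kg·m².
Point mass: I_cm = 0; centre at d = 0.76 m, so I = I_cm + Md² gives I = 0 + (4.4)(0.76)² = 2.5414 kg·m².
Solid disk: I_cm = (1/2)MR² = (1/2)(2.9)(0.39)² = 0.22055 kg·m²; centre at d = 0.87 m, so I = I_cm + Md² gives I = 0.22055 + (2.9)(0.87)² = 2.4156 kg·m².
Thin ring: I_cm = (1/2)MR² = (1/2)(4.6)(0.51)² = 0.59823 kg·m²; centre at d = 0.077 m, so I = I_cm + Md² gives I = 0.59823 + (4.6)(0.077)² = 0.6255 kg·m².
Total I = 2.0351 + 2.5414 + 2.4156 + 0.6255 = 7.6176 kg·m².

7.62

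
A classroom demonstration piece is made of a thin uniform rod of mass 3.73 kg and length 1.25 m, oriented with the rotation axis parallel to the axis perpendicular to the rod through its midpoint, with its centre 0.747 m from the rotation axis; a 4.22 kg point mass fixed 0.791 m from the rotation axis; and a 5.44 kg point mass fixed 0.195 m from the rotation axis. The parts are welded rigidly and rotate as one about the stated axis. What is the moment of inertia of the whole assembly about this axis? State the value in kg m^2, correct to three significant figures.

5.41

Thin rod: I_cm = (1/12)ML² = (1/12)(3.73)(1.25)² = 0.48568 kg m^2; centre at d = 0.747 m, so the parallel axis theorem gives I = 0.48568 + (3.73)(0.747)² = 2.5671 kg m^2.
Point mass: I_cm = 0; centre at d = 0.791 m, so the parallel axis theorem gives I = 0 + (4.22)(0.791)² = 2.6404 kg m^2.
Point mass: I_cm = 0; centre at d = 0.195 m, so the parallel axis theorem gives I = 0 + (5.44)(0.195)² = 0.20686 kg m^2.
Total I = 2.5671 + 2.6404 + 0.20686 = 5.4143 kg m^2.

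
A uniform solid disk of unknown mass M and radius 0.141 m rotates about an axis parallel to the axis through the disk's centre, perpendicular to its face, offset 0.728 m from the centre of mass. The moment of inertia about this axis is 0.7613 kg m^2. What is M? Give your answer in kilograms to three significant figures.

I = I_cm + Md² = (1/2)MR² + Md² = M·[0.5·(0.141)² + (0.728)²] = M·0.53992.
So M = 0.7613 / 0.53992 = 1.41 kg.

1.41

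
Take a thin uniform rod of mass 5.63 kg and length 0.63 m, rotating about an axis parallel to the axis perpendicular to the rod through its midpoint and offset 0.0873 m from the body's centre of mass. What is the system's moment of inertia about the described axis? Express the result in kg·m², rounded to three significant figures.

I_cm = (1/12)ML² = (1/12)(5.63)(0.63)² = 0.18621 kg·m²; centre at d = 0.0873 m, so I = I_cm + Md² gives I = 0.18621 + (5.63)(0.0873)² = 0.22912 kg·m².

0.229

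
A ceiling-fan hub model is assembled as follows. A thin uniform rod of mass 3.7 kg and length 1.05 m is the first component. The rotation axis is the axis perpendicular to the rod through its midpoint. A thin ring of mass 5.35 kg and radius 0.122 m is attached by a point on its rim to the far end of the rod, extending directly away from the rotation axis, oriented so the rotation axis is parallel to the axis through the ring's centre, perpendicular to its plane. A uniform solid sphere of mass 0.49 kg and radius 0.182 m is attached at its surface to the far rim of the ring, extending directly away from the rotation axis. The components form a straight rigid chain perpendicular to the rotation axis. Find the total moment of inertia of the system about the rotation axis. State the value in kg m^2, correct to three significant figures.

Thin rod: I_cm = (1/12)ML² = (1/12)(3.7)(1.05)² = 0.33994 kg m^2; axis through the centre, so I = 0.33994 kg m^2.
Thin ring: I_cm = MR² = (5.35)(0.122)² = 0.079629 kg m^2; centre at d = 0.525 + 0.122 = 0.647 m, so I = I_cm + Md² gives I = 0.079629 + (5.35)(0.647)² = 2.3192 kg m^2.
Solid sphere: I_cm = (2/5)MR² = (2/5)(0.49)(0.182)² = 0.0064923 kg m^2; centre at d = 0.525 + 0.122 + 0.122 + 0.182 = 0.951 m, so I = I_cm + Md² gives I = 0.0064923 + (0.49)(0.951)² = 0.44965 kg m^2.
Total I = 0.33994 + 2.3192 + 0.44965 = 3.1088 kg m^2.

3.11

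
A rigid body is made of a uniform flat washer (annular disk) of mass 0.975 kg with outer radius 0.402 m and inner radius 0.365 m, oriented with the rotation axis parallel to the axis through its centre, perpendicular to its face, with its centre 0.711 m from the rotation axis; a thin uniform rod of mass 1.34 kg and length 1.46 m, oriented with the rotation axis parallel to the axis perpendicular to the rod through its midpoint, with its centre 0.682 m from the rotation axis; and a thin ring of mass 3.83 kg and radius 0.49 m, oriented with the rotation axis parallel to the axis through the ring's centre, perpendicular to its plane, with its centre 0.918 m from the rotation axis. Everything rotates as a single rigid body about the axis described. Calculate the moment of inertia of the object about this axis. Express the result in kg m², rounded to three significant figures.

Annular disk: I_cm = (1/2)M(R²+r²) = (1/2)(0.975)[(0.402)² + (0.365)²] = 0.14373 kg m²; centre at d = 0.711 m, so the parallel axis theorem gives I = 0.14373 + (0.975)(0.711)² = 0.63661 kg m².
Thin rod: I_cm = (1/12)ML² = (1/12)(1.34)(1.46)² = 0.23803 kg m²; centre at d = 0.682 m, so the parallel axis theorem gives I = 0.23803 + (1.34)(0.682)² = 0.86129 kg m².
Thin ring: I_cm = MR² = (3.83)(0.49)² = 0.91958 kg m²; centre at d = 0.918 m, so the parallel axis theorem gives I = 0.91958 + (3.83)(0.918)² = 4.1472 kg m².
Total I = 0.63661 + 0.86129 + 4.1472 = 5.6451 kg m².

5.65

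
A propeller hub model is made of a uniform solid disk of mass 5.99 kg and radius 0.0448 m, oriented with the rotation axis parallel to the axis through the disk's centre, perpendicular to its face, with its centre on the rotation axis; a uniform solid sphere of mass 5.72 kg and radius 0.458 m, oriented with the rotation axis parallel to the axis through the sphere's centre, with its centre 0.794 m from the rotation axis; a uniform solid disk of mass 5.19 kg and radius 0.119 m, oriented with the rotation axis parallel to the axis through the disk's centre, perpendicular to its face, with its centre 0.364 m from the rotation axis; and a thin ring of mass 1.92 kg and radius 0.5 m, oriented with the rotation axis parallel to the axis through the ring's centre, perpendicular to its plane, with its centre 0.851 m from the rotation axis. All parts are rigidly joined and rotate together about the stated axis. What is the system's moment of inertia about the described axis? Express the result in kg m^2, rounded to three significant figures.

Solid disk: I_cm = (1/2)MR² = (1/2)(5.99)(0.0448)² = 0.0060111 kg m^2; axis through the centre, so I = 0.0060111 kg m^2.
Solid sphere: I_cm = (2/5)MR² = (2/5)(5.72)(0.458)² = 0.47994 kg m^2; centre at d = 0.794 m, so the parallel axis theorem gives I = 0.47994 + (5.72)(0.794)² = 4.086 kg m^2.
Solid disk: I_cm = (1/2)MR² = (1/2)(5.19)(0.119)² = 0.036748 kg m^2; centre at d = 0.364 m, so the parallel axis theorem gives I = 0.036748 + (5.19)(0.364)² = 0.7244 kg m^2.
Thin ring: I_cm = MR² = (1.92)(0.5)² = 0.48 kg m^2; centre at d = 0.851 m, so the parallel axis theorem gives I = 0.48 + (1.92)(0.851)² = 1.8705 kg m^2.
Total I = 0.0060111 + 4.086 + 0.7244 + 1.8705 = 6.6869 kg m^2.

6.69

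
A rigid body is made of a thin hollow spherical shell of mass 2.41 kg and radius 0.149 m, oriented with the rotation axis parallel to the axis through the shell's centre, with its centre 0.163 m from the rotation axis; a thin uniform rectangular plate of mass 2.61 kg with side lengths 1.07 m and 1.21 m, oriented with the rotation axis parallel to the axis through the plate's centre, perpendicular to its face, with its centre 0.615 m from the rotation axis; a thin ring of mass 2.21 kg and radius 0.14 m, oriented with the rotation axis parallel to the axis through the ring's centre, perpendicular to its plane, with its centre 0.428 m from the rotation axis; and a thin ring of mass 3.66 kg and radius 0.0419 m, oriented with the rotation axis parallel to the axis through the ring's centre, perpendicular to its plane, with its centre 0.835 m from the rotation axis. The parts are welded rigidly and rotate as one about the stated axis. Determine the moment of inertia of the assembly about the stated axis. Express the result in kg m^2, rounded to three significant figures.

Spherical shell: I_cm = (2/3)MR² = (2/3)(2.41)(0.149)² = 0.03567 kg m^2; centre at d = 0.163 m, so the parallel axis theorem gives I = 0.03567 + (2.41)(0.163)² = 0.099701 kg m^2.
Rectangular plate: I_cm = (1/12)M(a²+b²) = (1/12)(2.61)[(1.07)² + (1.21)²] = 0.56746 kg m^2; centre at d = 0.615 m, so the parallel axis theorem gives I = 0.56746 + (2.61)(0.615)² = 1.5546 kg m^2.
Thin ring: I_cm = MR² = (2.21)(0.14)² = 0.043316 kg m^2; centre at d = 0.428 m, so the parallel axis theorem gives I = 0.043316 + (2.21)(0.428)² = 0.44815 kg m^2.
Thin ring: I_cm = MR² = (3.66)(0.0419)² = 0.0064255 kg m^2; centre at d = 0.835 m, so the parallel axis theorem gives I = 0.0064255 + (3.66)(0.835)² = 2.5583 kg m^2.
Total I = 0.099701 + 1.5546 + 0.44815 + 2.5583 = 4.6607 kg m^2.

4.66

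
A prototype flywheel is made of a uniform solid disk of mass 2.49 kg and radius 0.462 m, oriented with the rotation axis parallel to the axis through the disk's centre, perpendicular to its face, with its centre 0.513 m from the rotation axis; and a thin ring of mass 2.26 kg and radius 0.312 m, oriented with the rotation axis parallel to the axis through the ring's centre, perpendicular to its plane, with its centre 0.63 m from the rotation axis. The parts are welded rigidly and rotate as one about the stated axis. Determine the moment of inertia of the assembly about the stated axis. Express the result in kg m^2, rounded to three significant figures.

Solid disk: I_cm = (1/2)MR² = (1/2)(2.49)(0.462)² = 0.26574 kg m^2; centre at d = 0.513 m, so the parallel axis theorem gives I = 0.26574 + (2.49)(0.513)² = 0.92103 kg m^2.
Thin ring: I_cm = MR² = (2.26)(0.312)² = 0.22 kg m^2; centre at d = 0.63 m, so the parallel axis theorem gives I = 0.22 + (2.26)(0.63)² = 1.117 kg m^2.
Total I = 0.92103 + 1.117 = 2.038 kg m^2.

2.04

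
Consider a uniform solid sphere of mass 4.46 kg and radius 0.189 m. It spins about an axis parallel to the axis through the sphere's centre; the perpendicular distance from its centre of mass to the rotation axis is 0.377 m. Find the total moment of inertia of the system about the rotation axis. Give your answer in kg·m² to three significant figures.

I_cm = (2/5)MR² = (2/5)(4.46)(0.189)² = 0.063726 kg·m²; centre at d = 0.377 m, so the parallel axis theorem gives I = 0.063726 + (4.46)(0.377)² = 0.69762 kg·m².

0.698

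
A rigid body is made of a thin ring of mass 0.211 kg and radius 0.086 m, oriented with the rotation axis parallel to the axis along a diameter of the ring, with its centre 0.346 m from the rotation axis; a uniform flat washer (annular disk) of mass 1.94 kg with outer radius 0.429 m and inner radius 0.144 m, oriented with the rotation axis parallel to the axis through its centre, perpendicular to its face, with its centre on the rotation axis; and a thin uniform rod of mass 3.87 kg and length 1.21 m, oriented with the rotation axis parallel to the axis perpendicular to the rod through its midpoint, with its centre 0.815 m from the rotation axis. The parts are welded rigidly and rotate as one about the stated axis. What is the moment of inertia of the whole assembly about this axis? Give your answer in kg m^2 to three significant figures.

3.27

Thin ring: I_cm = (1/2)MR² = (1/2)(0.211)(0.086)² = 0.00078028 kg m^2; centre at d = 0.346 m, so I = I_cm + Md² gives I = 0.00078028 + (0.211)(0.346)² = 0.02604 kg m^2.
Annular disk: I_cm = (1/2)M(R²+r²) = (1/2)(1.94)[(0.429)² + (0.144)²] = 0.19863 kg m^2; axis through the centre, so I = 0.19863 kg m^2.
Thin rod: I_cm = (1/12)ML² = (1/12)(3.87)(1.21)² = 0.47217 kg m^2; centre at d = 0.815 m, so I = I_cm + Md² gives I = 0.47217 + (3.87)(0.815)² = 3.0427 kg m^2.
Total I = 0.02604 + 0.19863 + 3.0427 = 3.2674 kg m^2.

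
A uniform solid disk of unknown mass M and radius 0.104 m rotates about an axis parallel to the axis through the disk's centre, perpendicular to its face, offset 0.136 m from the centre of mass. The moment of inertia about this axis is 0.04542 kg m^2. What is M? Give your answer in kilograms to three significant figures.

I = I_cm + Md² = (1/2)MR² + Md² = M·[0.5·(0.104)² + (0.136)²] = M·0.023904.
So M = 0.04542 / 0.023904 = 1.9001 kg.

1.90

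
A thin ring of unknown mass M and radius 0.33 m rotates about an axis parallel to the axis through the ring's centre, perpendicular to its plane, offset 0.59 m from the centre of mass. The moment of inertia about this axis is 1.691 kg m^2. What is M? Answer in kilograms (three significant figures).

3.70

I = I_cm + Md² = MR² + Md² = M·[1·(0.33)² + (0.59)²] = M·0.457.
So M = 1.691 / 0.457 = 3.7002 kg.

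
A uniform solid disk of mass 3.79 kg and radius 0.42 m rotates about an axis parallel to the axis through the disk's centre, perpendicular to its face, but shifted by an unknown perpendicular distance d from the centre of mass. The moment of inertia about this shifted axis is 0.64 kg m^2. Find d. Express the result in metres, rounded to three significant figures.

0.284

About the centre-of-mass axis, I_cm = (1/2)MR² = (1/2)(3.79)(0.42)² = 0.33428 kg m^2.
Parallel axis theorem: I = I_cm + Md², so Md² = 0.64 − 0.33428 = 0.30572 kg m^2.
d = √(0.30572 / 3.79) = 0.28402 m.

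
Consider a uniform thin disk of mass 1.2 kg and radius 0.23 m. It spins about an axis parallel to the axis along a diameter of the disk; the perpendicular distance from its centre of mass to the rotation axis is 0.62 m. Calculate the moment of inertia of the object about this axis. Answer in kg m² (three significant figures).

0.477

I_cm = (1/4)MR² = (1/4)(1.2)(0.23)² = 0.01587 kg m²; centre at d = 0.62 m, so I = I_cm + Md² gives I = 0.01587 + (1.2)(0.62)² = 0.47715 kg m².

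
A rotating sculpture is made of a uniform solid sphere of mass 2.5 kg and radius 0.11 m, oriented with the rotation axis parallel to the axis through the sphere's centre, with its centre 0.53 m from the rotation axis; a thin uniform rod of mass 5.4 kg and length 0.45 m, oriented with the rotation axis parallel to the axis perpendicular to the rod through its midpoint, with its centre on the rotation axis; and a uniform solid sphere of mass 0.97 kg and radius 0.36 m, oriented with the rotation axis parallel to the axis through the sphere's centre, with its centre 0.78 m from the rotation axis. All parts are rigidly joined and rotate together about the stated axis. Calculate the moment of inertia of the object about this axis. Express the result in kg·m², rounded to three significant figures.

Solid sphere: I_cm = (2/5)MR² = (2/5)(2.5)(0.11)² = 0.0121 kg·m²; centre at d = 0.53 m, so the parallel axis theorem gives I = 0.0121 + (2.5)(0.53)² = 0.71435 kg·m².
Thin rod: I_cm = (1/12)ML² = (1/12)(5.4)(0.45)² = 0.091125 kg·m²; axis through the centre, so I = 0.091125 kg·m².
Solid sphere: I_cm = (2/5)MR² = (2/5)(0.97)(0.36)² = 0.050285 kg·m²; centre at d = 0.78 m, so the parallel axis theorem gives I = 0.050285 + (0.97)(0.78)² = 0.64043 kg·m².
Total I = 0.71435 + 0.091125 + 0.64043 = 1.4459 kg·m².

1.45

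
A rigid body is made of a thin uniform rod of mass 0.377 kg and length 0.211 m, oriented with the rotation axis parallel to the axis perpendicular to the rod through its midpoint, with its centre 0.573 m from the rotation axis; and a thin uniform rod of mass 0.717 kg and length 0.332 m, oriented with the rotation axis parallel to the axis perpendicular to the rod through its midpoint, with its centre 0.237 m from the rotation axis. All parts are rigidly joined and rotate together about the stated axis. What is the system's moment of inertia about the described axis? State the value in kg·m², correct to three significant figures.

Thin rod: I_cm = (1/12)ML² = (1/12)(0.377)(0.211)² = 0.0013987 kg·m²; centre at d = 0.573 m, so the parallel axis theorem gives I = 0.0013987 + (0.377)(0.573)² = 0.12518 kg·m².
Thin rod: I_cm = (1/12)ML² = (1/12)(0.717)(0.332)² = 0.0065859 kg·m²; centre at d = 0.237 m, so the parallel axis theorem gives I = 0.0065859 + (0.717)(0.237)² = 0.046859 kg·m².
Total I = 0.12518 + 0.046859 = 0.17204 kg·m².

0.172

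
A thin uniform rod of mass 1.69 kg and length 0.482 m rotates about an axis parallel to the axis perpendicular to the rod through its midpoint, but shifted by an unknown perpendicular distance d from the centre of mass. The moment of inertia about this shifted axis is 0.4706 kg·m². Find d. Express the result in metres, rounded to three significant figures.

0.509

About the centre-of-mass axis, I_cm = (1/12)ML² = (1/12)(1.69)(0.482)² = 0.032719 kg·m².
Parallel axis theorem: I = I_cm + Md², so Md² = 0.4706 − 0.032719 = 0.43788 kg·m².
d = √(0.43788 / 1.69) = 0.50902 m.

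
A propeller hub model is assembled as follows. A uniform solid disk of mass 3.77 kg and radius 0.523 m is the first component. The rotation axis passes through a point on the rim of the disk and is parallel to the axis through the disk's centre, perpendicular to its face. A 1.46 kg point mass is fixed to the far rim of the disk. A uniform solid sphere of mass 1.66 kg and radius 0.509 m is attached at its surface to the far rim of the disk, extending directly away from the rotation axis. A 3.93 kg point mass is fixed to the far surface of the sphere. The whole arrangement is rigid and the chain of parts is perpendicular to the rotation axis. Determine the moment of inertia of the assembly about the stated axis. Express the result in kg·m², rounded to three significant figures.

24.1

Solid disk: I_cm = (1/2)MR² = (1/2)(3.77)(0.523)² = 0.5156 kg·m²; centre at d = 0.523 m, so the parallel axis theorem gives I = 0.5156 + (3.77)(0.523)² = 1.5468 kg·m².
Point mass: I_cm = 0; centre at d = 0.523 + 0.523 = 1.046 m, so the parallel axis theorem gives I = 0 + (1.46)(1.046)² = 1.5974 kg·m².
Solid sphere: I_cm = (2/5)MR² = (2/5)(1.66)(0.509)² = 0.17203 kg·m²; centre at d = 0.523 + 0.523 + 0.509 = 1.555 m, so the parallel axis theorem gives I = 0.17203 + (1.66)(1.555)² = 4.186 kg·m².
Point mass: I_cm = 0; centre at d = 0.523 + 0.523 + 0.509 + 0.509 = 2.064 m, so the parallel axis theorem gives I = 0 + (3.93)(2.064)² = 16.742 kg·m².
Total I = 1.5468 + 1.5974 + 4.186 + 16.742 = 24.072 kg·m².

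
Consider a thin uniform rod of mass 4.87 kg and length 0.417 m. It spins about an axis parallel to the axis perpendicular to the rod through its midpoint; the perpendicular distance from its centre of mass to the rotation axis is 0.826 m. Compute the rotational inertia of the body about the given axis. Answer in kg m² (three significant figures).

I_cm = (1/12)ML² = (1/12)(4.87)(0.417)² = 0.07057 kg m²; centre at d = 0.826 m, so the parallel axis theorem gives I = 0.07057 + (4.87)(0.826)² = 3.3933 kg m².

3.39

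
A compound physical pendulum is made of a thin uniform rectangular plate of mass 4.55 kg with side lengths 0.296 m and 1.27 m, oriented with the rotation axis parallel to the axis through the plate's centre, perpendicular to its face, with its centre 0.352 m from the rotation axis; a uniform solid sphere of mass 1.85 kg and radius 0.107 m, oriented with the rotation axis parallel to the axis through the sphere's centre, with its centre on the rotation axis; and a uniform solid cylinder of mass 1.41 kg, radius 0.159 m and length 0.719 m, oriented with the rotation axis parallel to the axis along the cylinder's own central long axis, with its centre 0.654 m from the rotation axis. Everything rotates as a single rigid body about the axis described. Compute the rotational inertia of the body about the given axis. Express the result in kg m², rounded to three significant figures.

Rectangular plate: I_cm = (1/12)M(a²+b²) = (1/12)(4.55)[(0.296)² + (1.27)²] = 0.64478 kg m²; centre at d = 0.352 m, so I = I_cm + Md² gives I = 0.64478 + (4.55)(0.352)² = 1.2085 kg m².
Solid sphere: I_cm = (2/5)MR² = (2/5)(1.85)(0.107)² = 0.0084723 kg m²; axis through the centre, so I = 0.0084723 kg m².
Solid cylinder: I_cm = (1/2)MR² = (1/2)(1.41)(0.159)² = 0.017823 kg m²; centre at d = 0.654 m, so I = I_cm + Md² gives I = 0.017823 + (1.41)(0.654)² = 0.6209 kg m².
Total I = 1.2085 + 0.0084723 + 0.6209 = 1.8379 kg m².

1.84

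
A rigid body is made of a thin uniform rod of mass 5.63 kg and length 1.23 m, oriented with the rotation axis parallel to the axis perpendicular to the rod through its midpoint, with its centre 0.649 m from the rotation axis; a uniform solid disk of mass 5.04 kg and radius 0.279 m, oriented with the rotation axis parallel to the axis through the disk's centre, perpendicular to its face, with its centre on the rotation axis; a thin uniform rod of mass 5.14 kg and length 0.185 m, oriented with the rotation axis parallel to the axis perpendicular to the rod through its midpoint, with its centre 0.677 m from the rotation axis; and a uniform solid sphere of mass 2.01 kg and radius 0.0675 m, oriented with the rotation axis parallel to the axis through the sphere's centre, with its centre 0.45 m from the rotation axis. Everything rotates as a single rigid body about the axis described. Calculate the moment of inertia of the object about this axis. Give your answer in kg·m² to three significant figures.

6.06

Thin rod: I_cm = (1/12)ML² = (1/12)(5.63)(1.23)² = 0.7098 kg·m²; centre at d = 0.649 m, so I = I_cm + Md² gives I = 0.7098 + (5.63)(0.649)² = 3.0812 kg·m².
Solid disk: I_cm = (1/2)MR² = (1/2)(5.04)(0.279)² = 0.19616 kg·m²; axis through the centre, so I = 0.19616 kg·m².
Thin rod: I_cm = (1/12)ML² = (1/12)(5.14)(0.185)² = 0.01466 kg·m²; centre at d = 0.677 m, so I = I_cm + Md² gives I = 0.01466 + (5.14)(0.677)² = 2.3705 kg·m².
Solid sphere: I_cm = (2/5)MR² = (2/5)(2.01)(0.0675)² = 0.0036632 kg·m²; centre at d = 0.45 m, so I = I_cm + Md² gives I = 0.0036632 + (2.01)(0.45)² = 0.41069 kg·m².
Total I = 3.0812 + 0.19616 + 2.3705 + 0.41069 = 6.0585 kg·m².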